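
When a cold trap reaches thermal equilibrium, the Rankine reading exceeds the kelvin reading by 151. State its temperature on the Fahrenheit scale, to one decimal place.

Let x be the Rankine reading; then the kelvin reading is 5/9·x.
(5/9·x) - x = -151  ⇒  (-4/9)·x = -151  ⇒  x = 339.7500°R.
In Celsius: (339.75 - 491.67) × 5/9 = -84.4000°C.
In Fahrenheit: -84.4000 × 1.8 + 32 = -119.9°F.

-119.9°F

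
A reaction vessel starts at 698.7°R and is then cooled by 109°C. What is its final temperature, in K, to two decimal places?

Initial temperature in Celsius: (698.7 - 491.67) × 5/9 = 115.0167°C.
Final Celsius temperature: 115.0167 - 109.0000 = 6.0167°C.
In kelvin: 6.0167 + 273.15 = 279.17 K.

279.17 K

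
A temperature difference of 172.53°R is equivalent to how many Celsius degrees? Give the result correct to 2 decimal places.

Only the scale ratio 5/9 matters for a change in temperature.
172.53 × 5/9 = 95.85.

95.85°C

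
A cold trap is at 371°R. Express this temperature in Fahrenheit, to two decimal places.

In Celsius: (371 - 491.67) × 5/9 = -67.0389°C.
In Fahrenheit: -67.0389 × 1.8 + 32 = -88.67°F.

-88.67°F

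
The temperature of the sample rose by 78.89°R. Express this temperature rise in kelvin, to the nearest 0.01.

For a temperature interval the offset drops out; only the factor 5/9 applies.
78.89 × 5/9 = 43.83.

43.83 K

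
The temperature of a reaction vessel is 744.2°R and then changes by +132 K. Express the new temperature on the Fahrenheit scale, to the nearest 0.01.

522.13°F

Initial temperature in Celsius: (744.2 - 491.67) × 5/9 = 140.2944°C.
The 132 K change is an interval; Kelvin and Celsius degrees are the same size, so ΔC = +132°C.
Final Celsius temperature: 140.2944 + 132.0000 = 272.2944°C.
In Fahrenheit: 272.2944 × 1.8 + 32 = 522.13°F.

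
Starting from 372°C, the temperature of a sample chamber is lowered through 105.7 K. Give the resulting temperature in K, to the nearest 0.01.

The 105.7 K change is an interval; Kelvin and Celsius degrees are the same size, so ΔC = -105.7°C.
Final Celsius temperature: 372.0000 - 105.7000 = 266.3000°C.
In kelvin: 266.3000 + 273.15 = 539.45 K.

539.45 K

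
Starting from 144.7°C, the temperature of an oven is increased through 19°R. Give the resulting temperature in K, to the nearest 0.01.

428.41 K

The 19°R change is an interval, so only the factor 5/9 applies: +19 × 5/9 = +10.5556°C.
Final Celsius temperature: 144.7000 + 10.5556 = 155.2556°C.
In kelvin: 155.2556 + 273.15 = 428.41 K.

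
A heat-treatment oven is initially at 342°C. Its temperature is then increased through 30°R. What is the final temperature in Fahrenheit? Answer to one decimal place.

The 30°R change is an interval, so only the factor 5/9 applies: +30 × 5/9 = +16.6667°C.
Final Celsius temperature: 342.0000 + 16.6667 = 358.6667°C.
In Fahrenheit: 358.6667 × 1.8 + 32 = 677.6°F.

677.6°F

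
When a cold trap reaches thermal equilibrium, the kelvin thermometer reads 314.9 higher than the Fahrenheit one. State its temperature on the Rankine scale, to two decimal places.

325.73°R

Let x be the Fahrenheit reading; then the kelvin reading is 5/9·x + 255.372.
(5/9·x + 255.372) - x = 314.9  ⇒  (-4/9)·x = 59.5278  ⇒  x = -133.9375°F.
In Celsius: (-133.9375 - 32) × 5/9 = -92.1875°C.
In Rankine: -92.1875 × 1.8 + 491.67 = 325.73°R.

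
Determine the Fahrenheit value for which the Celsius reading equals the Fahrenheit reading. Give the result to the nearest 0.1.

Let F be the Fahrenheit reading. The Celsius reading is C = 5/9·F - 17.7778.
Set C = F: 5/9·F - 17.7778 = F.
(-4/9)·F = 17.7778  ⇒  F = -40.0.

-40.0°F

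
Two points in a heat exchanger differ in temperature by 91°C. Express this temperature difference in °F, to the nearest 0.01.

163.80°F

For a temperature interval the offset drops out; only the factor 1.8 applies.
91 × 1.8 = 163.80.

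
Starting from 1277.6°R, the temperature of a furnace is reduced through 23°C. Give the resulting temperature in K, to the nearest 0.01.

686.78 K

Initial temperature in Celsius: (1277.6 - 491.67) × 5/9 = 436.6278°C.
Final Celsius temperature: 436.6278 - 23.0000 = 413.6278°C.
In kelvin: 413.6278 + 273.15 = 686.78 K.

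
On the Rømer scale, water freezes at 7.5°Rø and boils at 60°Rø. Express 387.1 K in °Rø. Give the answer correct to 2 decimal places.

67.32°Rø

First in Celsius: 387.1 - 273.15 = 113.9500°C.
Linearly onto the Rømer scale: 7.5 + (113.9500 / 100) × (60 - 7.5) = 67.32°Rø.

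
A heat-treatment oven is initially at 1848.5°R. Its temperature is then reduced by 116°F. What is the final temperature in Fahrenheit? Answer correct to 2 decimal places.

Initial temperature in Celsius: (1848.5 - 491.67) × 5/9 = 753.7944°C.
The 116°F change is an interval, so only the factor 5/9 applies: -116 × 5/9 = -64.4444°C.
Final Celsius temperature: 753.7944 - 64.4444 = 689.3500°C.
In Fahrenheit: 689.3500 × 1.8 + 32 = 1272.83°F.

1272.83°F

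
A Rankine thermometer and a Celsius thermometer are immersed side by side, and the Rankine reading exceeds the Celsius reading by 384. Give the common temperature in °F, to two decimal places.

Let x be the Rankine reading; then the Celsius reading is 5/9·x - 273.15.
(5/9·x - 273.15) - x = -384  ⇒  (-4/9)·x = -110.85  ⇒  x = 249.4125°R.
In Celsius: (249.4125 - 491.67) × 5/9 = -134.5875°C.
In Fahrenheit: -134.5875 × 1.8 + 32 = -210.26°F.

-210.26°F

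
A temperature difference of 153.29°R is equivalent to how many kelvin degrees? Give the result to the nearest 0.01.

85.16 K

For a temperature interval the offset drops out; only the factor 5/9 applies.
153.29 × 5/9 = 85.16.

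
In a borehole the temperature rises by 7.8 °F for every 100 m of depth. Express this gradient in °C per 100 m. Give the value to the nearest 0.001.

4.333 °C/100 m

The quantity depends on a temperature interval, so only the ratio of degree sizes applies; the offset between the scales is irrelevant.
A change of 1°F is a change of 5/9°C, so 7.8 × 5/9 = 4.333.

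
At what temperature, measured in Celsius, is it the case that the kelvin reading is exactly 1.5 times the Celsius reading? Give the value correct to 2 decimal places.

546.30°C

Let C be the Celsius reading. The kelvin reading is K = 1·C + 273.15.
Require K = 1.5·C: 1·C + 273.15 = 1.5·C.
(-0.5)·C = -273.15  ⇒  C = 546.30.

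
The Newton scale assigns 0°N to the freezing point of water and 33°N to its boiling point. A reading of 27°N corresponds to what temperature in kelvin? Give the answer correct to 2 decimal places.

Linear interpolation between the fixed points: C = (27 - 0) × 100 / (33 - 0) = 81.8182°C.
Then 81.8182 + 273.15 = 354.97 K.

354.97 K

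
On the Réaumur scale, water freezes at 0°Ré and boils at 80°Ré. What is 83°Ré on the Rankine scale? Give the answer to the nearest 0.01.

Linear interpolation between the fixed points: C = (83 - 0) × 100 / (80 - 0) = 103.7500°C.
Then 103.7500 × 1.8 + 491.67 = 678.42°R.

678.42°R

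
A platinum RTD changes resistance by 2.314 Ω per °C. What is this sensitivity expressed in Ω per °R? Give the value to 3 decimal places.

Since only a temperature interval is involved, the additive offset between the scales drops out.
A change of 1°R is a change of 5/9°C, so per °R the value is 2.314 × 5/9 = 1.286.

1.286 Ω per °R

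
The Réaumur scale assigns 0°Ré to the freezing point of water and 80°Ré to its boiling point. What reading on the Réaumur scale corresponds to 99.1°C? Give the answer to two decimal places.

Linearly onto the Réaumur scale: 0 + (99.1000 / 100) × (80 - 0) = 79.28°Ré.

79.28°Ré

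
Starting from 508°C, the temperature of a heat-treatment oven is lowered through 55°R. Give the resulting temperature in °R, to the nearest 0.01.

The 55°R change is an interval, so only the factor 5/9 applies: -55 × 5/9 = -30.5556°C.
Final Celsius temperature: 508.0000 - 30.5556 = 477.4444°C.
In Rankine: 477.4444 × 1.8 + 491.67 = 1351.07°R.

1351.07°R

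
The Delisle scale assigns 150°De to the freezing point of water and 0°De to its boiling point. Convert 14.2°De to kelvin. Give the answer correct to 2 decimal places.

Linear interpolation between the fixed points: C = (14.2 - 150) × 100 / (0 - 150) = 90.5333°C.
Then 90.5333 + 273.15 = 363.68 K.

363.68 K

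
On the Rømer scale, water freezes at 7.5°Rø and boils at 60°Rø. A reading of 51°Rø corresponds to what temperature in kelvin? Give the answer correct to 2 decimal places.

Linear interpolation between the fixed points: C = (51 - 7.5) × 100 / (60 - 7.5) = 82.8571°C.
Then 82.8571 + 273.15 = 356.01 K.

356.01 K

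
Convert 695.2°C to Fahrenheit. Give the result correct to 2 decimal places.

In Fahrenheit: 695.2000 × 1.8 + 32 = 1283.36°F.

1283.36°F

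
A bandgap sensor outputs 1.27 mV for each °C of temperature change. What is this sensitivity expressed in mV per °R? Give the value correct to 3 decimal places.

Since only a temperature interval is involved, the additive offset between the scales drops out.
A change of 1°R is a change of 5/9°C, so per °R the value is 1.27 × 5/9 = 0.706.

0.706 mV per °R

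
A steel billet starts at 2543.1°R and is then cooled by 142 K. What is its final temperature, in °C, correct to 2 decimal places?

Initial temperature in Celsius: (2543.1 - 491.67) × 5/9 = 1139.6833°C.
The 142 K change is an interval; Kelvin and Celsius degrees are the same size, so ΔC = -142°C.
Final Celsius temperature: 1139.6833 - 142.0000 = 997.6833°C.

997.68°C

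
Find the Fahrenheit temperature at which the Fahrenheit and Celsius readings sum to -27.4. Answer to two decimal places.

-6.19°F

Let F be the Fahrenheit reading. The Celsius reading is C = 5/9·F - 17.7778.
Require F + C = -27.4: (14/9)·F - 17.7778 = -27.4.
F = (-27.4 + 17.7778) / (14/9) = -6.19.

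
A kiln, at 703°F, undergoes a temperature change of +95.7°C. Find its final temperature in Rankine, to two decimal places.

1334.93°R

Initial temperature in Celsius: (703 - 32) × 5/9 = 372.7778°C.
Final Celsius temperature: 372.7778 + 95.7000 = 468.4778°C.
In Rankine: 468.4778 × 1.8 + 491.67 = 1334.93°R.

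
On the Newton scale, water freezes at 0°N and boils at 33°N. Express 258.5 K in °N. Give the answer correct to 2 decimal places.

-4.83°N

First in Celsius: 258.5 - 273.15 = -14.6500°C.
Linearly onto the Newton scale: 0 + (-14.6500 / 100) × (33 - 0) = -4.83°N.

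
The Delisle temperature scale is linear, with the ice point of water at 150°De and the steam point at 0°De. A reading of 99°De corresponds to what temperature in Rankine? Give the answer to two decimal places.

Linear interpolation between the fixed points: C = (99 - 150) × 100 / (0 - 150) = 34.0000°C.
Then 34.0000 × 1.8 + 491.67 = 552.87°R.

552.87°R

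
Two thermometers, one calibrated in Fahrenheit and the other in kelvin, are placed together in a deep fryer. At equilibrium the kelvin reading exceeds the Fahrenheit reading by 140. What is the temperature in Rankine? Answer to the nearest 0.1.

Let x be the Fahrenheit reading; then the kelvin reading is 5/9·x + 255.372.
(5/9·x + 255.372) - x = 140  ⇒  (-4/9)·x = -115.372  ⇒  x = 259.5875°F.
In Celsius: (259.5875 - 32) × 5/9 = 126.4375°C.
In Rankine: 126.4375 × 1.8 + 491.67 = 719.3°R.

719.3°R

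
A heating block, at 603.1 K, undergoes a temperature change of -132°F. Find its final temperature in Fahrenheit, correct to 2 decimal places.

493.91°F

Initial temperature in Celsius: 603.1 - 273.15 = 329.9500°C.
The 132°F change is an interval, so only the factor 5/9 applies: -132 × 5/9 = -73.3333°C.
Final Celsius temperature: 329.9500 - 73.3333 = 256.6167°C.
In Fahrenheit: 256.6167 × 1.8 + 32 = 493.91°F.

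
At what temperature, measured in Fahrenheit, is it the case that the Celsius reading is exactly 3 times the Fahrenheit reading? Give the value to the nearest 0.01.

Let F be the Fahrenheit reading. The Celsius reading is C = 5/9·F - 17.7778.
Require C = 3·F: 5/9·F - 17.7778 = 3·F.
(-22/9)·F = 17.7778  ⇒  F = -7.27.

-7.27°F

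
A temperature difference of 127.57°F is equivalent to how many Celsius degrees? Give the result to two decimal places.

An interval of 1°F corresponds to 5/9°C.
127.57 × 5/9 = 70.87.

70.87°C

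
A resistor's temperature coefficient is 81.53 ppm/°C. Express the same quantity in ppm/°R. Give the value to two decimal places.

The quantity depends on a temperature interval, so only the ratio of degree sizes applies; the offset between the scales is irrelevant.
A change of 1°R is a change of 5/9°C, so per °R the value is 81.53 × 5/9 = 45.29.

45.29 ppm/°R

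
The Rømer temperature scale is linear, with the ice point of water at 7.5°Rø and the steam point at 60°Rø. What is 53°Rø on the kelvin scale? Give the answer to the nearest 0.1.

Linear interpolation between the fixed points: C = (53 - 7.5) × 100 / (60 - 7.5) = 86.6667°C.
Then 86.6667 + 273.15 = 359.8 K.

359.8 K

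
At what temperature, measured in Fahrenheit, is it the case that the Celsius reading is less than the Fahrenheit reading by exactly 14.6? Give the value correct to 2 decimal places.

Let F be the Fahrenheit reading. The Celsius reading is C = 5/9·F - 17.7778.
Require C - F = -14.6: (-4/9)·F - 17.7778 = -14.6.
F = (-14.6 + 17.7778) / (-4/9) = -7.15.

-7.15°F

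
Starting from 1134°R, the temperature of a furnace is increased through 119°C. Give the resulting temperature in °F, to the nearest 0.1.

888.5°F

Initial temperature in Celsius: (1134 - 491.67) × 5/9 = 356.8500°C.
Final Celsius temperature: 356.8500 + 119.0000 = 475.8500°C.
In Fahrenheit: 475.8500 × 1.8 + 32 = 888.5°F.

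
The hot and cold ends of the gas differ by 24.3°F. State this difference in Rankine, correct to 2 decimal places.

24.30°R

Fahrenheit and Rankine degrees are the same size, so the interval is unchanged: 24.30.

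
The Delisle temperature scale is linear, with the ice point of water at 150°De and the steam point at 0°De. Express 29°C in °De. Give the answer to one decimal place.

Linearly onto the Delisle scale: 150 + (29.0000 / 100) × (0 - 150) = 106.5°De.

106.5°De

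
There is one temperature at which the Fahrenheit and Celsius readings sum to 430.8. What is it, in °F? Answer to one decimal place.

288.4°F

Let F be the Fahrenheit reading. The Celsius reading is C = 5/9·F - 17.7778.
Require F + C = 430.8: (14/9)·F - 17.7778 = 430.8.
F = (430.8 + 17.7778) / (14/9) = 288.4.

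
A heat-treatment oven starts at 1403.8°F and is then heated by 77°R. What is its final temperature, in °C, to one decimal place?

804.9°C

Initial temperature in Celsius: (1403.8 - 32) × 5/9 = 762.1111°C.
The 77°R change is an interval, so only the factor 5/9 applies: +77 × 5/9 = +42.7778°C.
Final Celsius temperature: 762.1111 + 42.7778 = 804.8889°C.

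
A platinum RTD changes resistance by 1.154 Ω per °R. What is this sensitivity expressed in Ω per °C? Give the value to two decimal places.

The quantity depends on a temperature interval, so only the ratio of degree sizes applies; the offset between the scales is irrelevant.
A change of 1°C is a change of 1.8°R, so per °C the value is 1.154 × 1.8 = 2.08.

2.08 Ω per °C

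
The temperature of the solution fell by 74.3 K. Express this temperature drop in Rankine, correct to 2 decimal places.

An interval of 1 K corresponds to 1.8°R.
74.3 × 1.8 = 133.74.

133.74°R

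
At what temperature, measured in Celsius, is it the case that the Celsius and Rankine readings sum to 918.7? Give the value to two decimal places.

Let C be the Celsius reading. The Rankine reading is R = 1.8·C + 491.67.
Require C + R = 918.7: (2.8)·C + 491.67 = 918.7.
C = (918.7 - 491.67) / (2.8) = 152.51.

152.51°C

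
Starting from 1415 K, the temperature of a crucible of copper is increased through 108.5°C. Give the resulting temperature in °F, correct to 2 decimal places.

Initial temperature in Celsius: 1415 - 273.15 = 1141.8500°C.
Final Celsius temperature: 1141.8500 + 108.5000 = 1250.3500°C.
In Fahrenheit: 1250.3500 × 1.8 + 32 = 2282.63°F.

2282.63°F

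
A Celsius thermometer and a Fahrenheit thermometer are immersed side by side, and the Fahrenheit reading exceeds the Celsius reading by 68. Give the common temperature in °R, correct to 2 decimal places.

Let x be the Celsius reading; then the Fahrenheit reading is 1.8·x + 32.
(1.8·x + 32) - x = 68  ⇒  (0.8)·x = 36  ⇒  x = 45.0000°C.
In Rankine: 45.0000 × 1.8 + 491.67 = 572.67°R.

572.67°R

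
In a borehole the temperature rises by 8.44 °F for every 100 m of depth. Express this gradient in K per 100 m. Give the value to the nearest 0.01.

4.69 K/100 m

The quantity depends on a temperature interval, so only the ratio of degree sizes applies; the offset between the scales is irrelevant.
A change of 1°F is a change of 5/9 K, so 8.44 × 5/9 = 4.69.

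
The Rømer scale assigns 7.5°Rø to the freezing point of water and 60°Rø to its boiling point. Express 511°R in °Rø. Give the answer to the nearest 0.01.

First in Celsius: (511 - 491.67) × 5/9 = 10.7389°C.
Linearly onto the Rømer scale: 7.5 + (10.7389 / 100) × (60 - 7.5) = 13.14°Rø.

13.14°Rø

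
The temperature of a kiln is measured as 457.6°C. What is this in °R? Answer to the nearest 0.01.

In Rankine: 457.6000 × 1.8 + 491.67 = 1315.35°R.

1315.35°R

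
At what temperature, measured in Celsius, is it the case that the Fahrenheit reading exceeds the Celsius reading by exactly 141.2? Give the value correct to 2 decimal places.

136.50°C

Let C be the Celsius reading. The Fahrenheit reading is F = 1.8·C + 32.
Require F - C = 141.2: (0.8)·C + 32 = 141.2.
C = (141.2 - 32) / (0.8) = 136.50.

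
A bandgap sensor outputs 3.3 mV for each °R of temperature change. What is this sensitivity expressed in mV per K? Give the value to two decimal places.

5.94 mV per K

The quantity depends on a temperature interval, so only the ratio of degree sizes applies; the offset between the scales is irrelevant.
A change of 1 K is a change of 1.8°R, so per K the value is 3.3 × 1.8 = 5.94.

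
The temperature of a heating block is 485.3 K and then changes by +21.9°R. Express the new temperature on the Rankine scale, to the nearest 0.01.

Initial temperature in Celsius: 485.3 - 273.15 = 212.1500°C.
The 21.9°R change is an interval, so only the factor 5/9 applies: +21.9 × 5/9 = +12.1667°C.
Final Celsius temperature: 212.1500 + 12.1667 = 224.3167°C.
In Rankine: 224.3167 × 1.8 + 491.67 = 895.44°R.

895.44°R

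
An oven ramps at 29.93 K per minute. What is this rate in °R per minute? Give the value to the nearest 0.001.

53.874 °R/minute

Since only a temperature interval is involved, the additive offset between the scales drops out.
A change of 1 K is a change of 1.8°R, so 29.93 × 1.8 = 53.874.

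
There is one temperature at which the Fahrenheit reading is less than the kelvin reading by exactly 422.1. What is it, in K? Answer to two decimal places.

46.96 K

Let K be the kelvin reading. The Fahrenheit reading is F = 1.8·K - 459.67.
Require F - K = -422.1: (0.8)·K - 459.67 = -422.1.
K = (-422.1 + 459.67) / (0.8) = 46.96.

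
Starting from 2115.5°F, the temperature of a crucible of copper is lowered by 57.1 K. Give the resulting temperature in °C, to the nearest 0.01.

1100.40°C

Initial temperature in Celsius: (2115.5 - 32) × 5/9 = 1157.5000°C.
The 57.1 K change is an interval; Kelvin and Celsius degrees are the same size, so ΔC = -57.1°C.
Final Celsius temperature: 1157.5000 - 57.1000 = 1100.4000°C.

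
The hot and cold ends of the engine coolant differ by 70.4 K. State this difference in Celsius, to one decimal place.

70.4°C

Kelvin and Celsius degrees are the same size, so the interval is unchanged: 70.4.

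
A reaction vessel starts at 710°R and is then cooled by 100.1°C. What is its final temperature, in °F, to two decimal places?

Initial temperature in Celsius: (710 - 491.67) × 5/9 = 121.2944°C.
Final Celsius temperature: 121.2944 - 100.1000 = 21.1944°C.
In Fahrenheit: 21.1944 × 1.8 + 32 = 70.15°F.

70.15°F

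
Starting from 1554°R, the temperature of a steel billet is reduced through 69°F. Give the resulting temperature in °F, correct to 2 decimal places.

Initial temperature in Celsius: (1554 - 491.67) × 5/9 = 590.1833°C.
The 69°F change is an interval, so only the factor 5/9 applies: -69 × 5/9 = -38.3333°C.
Final Celsius temperature: 590.1833 - 38.3333 = 551.8500°C.
In Fahrenheit: 551.8500 × 1.8 + 32 = 1025.33°F.

1025.33°F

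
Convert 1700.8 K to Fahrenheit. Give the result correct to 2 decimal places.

In Celsius: 1700.8 - 273.15 = 1427.6500°C.
In Fahrenheit: 1427.6500 × 1.8 + 32 = 2601.77°F.

2601.77°F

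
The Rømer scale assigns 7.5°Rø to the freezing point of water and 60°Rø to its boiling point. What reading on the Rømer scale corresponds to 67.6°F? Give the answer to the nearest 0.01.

17.88°Rø

First in Celsius: (67.6 - 32) × 5/9 = 19.7778°C.
Linearly onto the Rømer scale: 7.5 + (19.7778 / 100) × (60 - 7.5) = 17.88°Rø.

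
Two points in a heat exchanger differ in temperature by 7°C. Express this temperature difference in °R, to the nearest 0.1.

12.6°R

Only the scale ratio 1.8 matters for a change in temperature.
7 × 1.8 = 12.6.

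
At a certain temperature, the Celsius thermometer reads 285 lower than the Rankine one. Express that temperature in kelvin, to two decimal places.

Let x be the Rankine reading; then the Celsius reading is 5/9·x - 273.15.
(5/9·x - 273.15) - x = -285  ⇒  (-4/9)·x = -11.85  ⇒  x = 26.6625°R.
In Celsius: (26.6625 - 491.67) × 5/9 = -258.3375°C.
In kelvin: -258.3375 + 273.15 = 14.81 K.

14.81 K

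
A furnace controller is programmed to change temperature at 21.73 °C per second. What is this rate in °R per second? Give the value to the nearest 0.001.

Since only a temperature interval is involved, the additive offset between the scales drops out.
A change of 1°C is a change of 1.8°R, so 21.73 × 1.8 = 39.114.

39.114 °R/second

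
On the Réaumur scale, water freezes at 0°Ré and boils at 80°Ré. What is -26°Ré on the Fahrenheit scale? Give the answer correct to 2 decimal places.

-26.50°F

Linear interpolation between the fixed points: C = (-26 - 0) × 100 / (80 - 0) = -32.5000°C.
Then -32.5000 × 1.8 + 32 = -26.50°F.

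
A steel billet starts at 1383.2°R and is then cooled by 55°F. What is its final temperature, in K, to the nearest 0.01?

Initial temperature in Celsius: (1383.2 - 491.67) × 5/9 = 495.2944°C.
The 55°F change is an interval, so only the factor 5/9 applies: -55 × 5/9 = -30.5556°C.
Final Celsius temperature: 495.2944 - 30.5556 = 464.7389°C.
In kelvin: 464.7389 + 273.15 = 737.89 K.

737.89 K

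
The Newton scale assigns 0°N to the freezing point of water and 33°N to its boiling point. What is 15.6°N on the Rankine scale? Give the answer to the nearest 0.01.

Linear interpolation between the fixed points: C = (15.6 - 0) × 100 / (33 - 0) = 47.2727°C.
Then 47.2727 × 1.8 + 491.67 = 576.76°R.

576.76°R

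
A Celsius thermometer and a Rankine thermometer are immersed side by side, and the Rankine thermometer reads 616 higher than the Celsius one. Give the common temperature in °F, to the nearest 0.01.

Let x be the Celsius reading; then the Rankine reading is 1.8·x + 491.67.
(1.8·x + 491.67) - x = 616  ⇒  (0.8)·x = 124.33  ⇒  x = 155.4125°C.
In Fahrenheit: 155.4125 × 1.8 + 32 = 311.74°F.

311.74°F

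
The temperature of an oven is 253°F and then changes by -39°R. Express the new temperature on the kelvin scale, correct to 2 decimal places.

374.26 K

Initial temperature in Celsius: (253 - 32) × 5/9 = 122.7778°C.
The 39°R change is an interval, so only the factor 5/9 applies: -39 × 5/9 = -21.6667°C.
Final Celsius temperature: 122.7778 - 21.6667 = 101.1111°C.
In kelvin: 101.1111 + 273.15 = 374.26 K.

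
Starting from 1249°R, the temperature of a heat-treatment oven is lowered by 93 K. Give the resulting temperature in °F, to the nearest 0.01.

621.93°F

Initial temperature in Celsius: (1249 - 491.67) × 5/9 = 420.7389°C.
The 93 K change is an interval; Kelvin and Celsius degrees are the same size, so ΔC = -93°C.
Final Celsius temperature: 420.7389 - 93.0000 = 327.7389°C.
In Fahrenheit: 327.7389 × 1.8 + 32 = 621.93°F.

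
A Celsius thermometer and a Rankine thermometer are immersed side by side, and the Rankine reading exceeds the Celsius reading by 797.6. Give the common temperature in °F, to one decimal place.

Let x be the Celsius reading; then the Rankine reading is 1.8·x + 491.67.
(1.8·x + 491.67) - x = 797.6  ⇒  (0.8)·x = 305.93  ⇒  x = 382.4125°C.
In Fahrenheit: 382.4125 × 1.8 + 32 = 720.3°F.

720.3°F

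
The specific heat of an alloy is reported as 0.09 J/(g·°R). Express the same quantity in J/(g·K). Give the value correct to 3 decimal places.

0.162 J/(g·K)

The quantity depends on a temperature interval, so only the ratio of degree sizes applies; the offset between the scales is irrelevant.
A change of 1 K is a change of 1.8°R, so per K the value is 0.09 × 1.8 = 0.162.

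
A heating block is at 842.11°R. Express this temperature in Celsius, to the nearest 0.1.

194.7°C

In Celsius: (842.11 - 491.67) × 5/9 = 194.6889°C.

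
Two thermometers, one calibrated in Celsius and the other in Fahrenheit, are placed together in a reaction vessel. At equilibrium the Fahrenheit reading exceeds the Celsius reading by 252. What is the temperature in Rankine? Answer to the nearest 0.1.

986.7°R

Let x be the Celsius reading; then the Fahrenheit reading is 1.8·x + 32.
(1.8·x + 32) - x = 252  ⇒  (0.8)·x = 220  ⇒  x = 275.0000°C.
In Rankine: 275.0000 × 1.8 + 491.67 = 986.7°R.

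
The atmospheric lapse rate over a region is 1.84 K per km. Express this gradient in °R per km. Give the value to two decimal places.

The quantity depends on a temperature interval, so only the ratio of degree sizes applies; the offset between the scales is irrelevant.
A change of 1 K is a change of 1.8°R, so 1.84 × 1.8 = 3.31.

3.31 °R/km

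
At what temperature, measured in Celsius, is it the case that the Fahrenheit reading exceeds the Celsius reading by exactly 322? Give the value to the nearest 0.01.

Let C be the Celsius reading. The Fahrenheit reading is F = 1.8·C + 32.
Require F - C = 322: (0.8)·C + 32 = 322.
C = (322 - 32) / (0.8) = 362.50.

362.50°C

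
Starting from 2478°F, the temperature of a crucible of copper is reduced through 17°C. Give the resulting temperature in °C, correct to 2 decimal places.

Initial temperature in Celsius: (2478 - 32) × 5/9 = 1358.8889°C.
Final Celsius temperature: 1358.8889 - 17.0000 = 1341.8889°C.

1341.89°C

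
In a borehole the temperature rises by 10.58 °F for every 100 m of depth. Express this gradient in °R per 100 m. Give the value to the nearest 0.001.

Since only a temperature interval is involved, the additive offset between the scales drops out.
A change of 1°F is a change of 1°R, so 10.58 × 1 = 10.580.

10.580 °R/100 m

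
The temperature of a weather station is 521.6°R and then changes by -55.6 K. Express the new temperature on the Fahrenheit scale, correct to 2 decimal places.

Initial temperature in Celsius: (521.6 - 491.67) × 5/9 = 16.6278°C.
The 55.6 K change is an interval; Kelvin and Celsius degrees are the same size, so ΔC = -55.6°C.
Final Celsius temperature: 16.6278 - 55.6000 = -38.9722°C.
In Fahrenheit: -38.9722 × 1.8 + 32 = -38.15°F.

-38.15°F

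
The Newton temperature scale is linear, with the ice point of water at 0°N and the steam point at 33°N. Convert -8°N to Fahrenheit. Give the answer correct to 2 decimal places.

Linear interpolation between the fixed points: C = (-8 - 0) × 100 / (33 - 0) = -24.2424°C.
Then -24.2424 × 1.8 + 32 = -11.64°F.

-11.64°F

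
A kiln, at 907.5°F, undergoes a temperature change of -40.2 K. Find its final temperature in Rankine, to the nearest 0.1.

1294.8°R

Initial temperature in Celsius: (907.5 - 32) × 5/9 = 486.3889°C.
The 40.2 K change is an interval; Kelvin and Celsius degrees are the same size, so ΔC = -40.2°C.
Final Celsius temperature: 486.3889 - 40.2000 = 446.1889°C.
In Rankine: 446.1889 × 1.8 + 491.67 = 1294.8°R.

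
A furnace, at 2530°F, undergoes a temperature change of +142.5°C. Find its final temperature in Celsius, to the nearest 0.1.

1530.3°C

Initial temperature in Celsius: (2530 - 32) × 5/9 = 1387.7778°C.
Final Celsius temperature: 1387.7778 + 142.5000 = 1530.2778°C.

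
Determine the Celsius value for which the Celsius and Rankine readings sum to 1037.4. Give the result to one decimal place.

194.9°C

Let C be the Celsius reading. The Rankine reading is R = 1.8·C + 491.67.
Require C + R = 1037.4: (2.8)·C + 491.67 = 1037.4.
C = (1037.4 - 491.67) / (2.8) = 194.9.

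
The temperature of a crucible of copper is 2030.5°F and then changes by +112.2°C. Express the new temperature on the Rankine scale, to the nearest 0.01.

2692.13°R

Initial temperature in Celsius: (2030.5 - 32) × 5/9 = 1110.2778°C.
Final Celsius temperature: 1110.2778 + 112.2000 = 1222.4778°C.
In Rankine: 1222.4778 × 1.8 + 491.67 = 2692.13°R.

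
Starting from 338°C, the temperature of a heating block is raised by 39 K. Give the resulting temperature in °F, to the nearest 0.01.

The 39 K change is an interval; Kelvin and Celsius degrees are the same size, so ΔC = +39°C.
Final Celsius temperature: 338.0000 + 39.0000 = 377.0000°C.
In Fahrenheit: 377.0000 × 1.8 + 32 = 710.60°F.

710.60°F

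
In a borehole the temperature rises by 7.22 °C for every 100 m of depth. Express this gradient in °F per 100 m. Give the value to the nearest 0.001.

12.996 °F/100 m

Since only a temperature interval is involved, the additive offset between the scales drops out.
A change of 1°C is a change of 1.8°F, so 7.22 × 1.8 = 12.996.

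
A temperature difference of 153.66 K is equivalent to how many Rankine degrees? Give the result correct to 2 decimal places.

276.59°R

For a temperature interval the offset drops out; only the factor 1.8 applies.
153.66 × 1.8 = 276.59.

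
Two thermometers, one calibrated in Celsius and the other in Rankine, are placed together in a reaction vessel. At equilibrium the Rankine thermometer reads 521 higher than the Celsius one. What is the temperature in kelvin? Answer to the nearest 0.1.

309.8 K

Let x be the Celsius reading; then the Rankine reading is 1.8·x + 491.67.
(1.8·x + 491.67) - x = 521  ⇒  (0.8)·x = 29.33  ⇒  x = 36.6625°C.
In kelvin: 36.6625 + 273.15 = 309.8 K.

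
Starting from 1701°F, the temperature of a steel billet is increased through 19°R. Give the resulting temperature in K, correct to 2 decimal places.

Initial temperature in Celsius: (1701 - 32) × 5/9 = 927.2222°C.
The 19°R change is an interval, so only the factor 5/9 applies: +19 × 5/9 = +10.5556°C.
Final Celsius temperature: 927.2222 + 10.5556 = 937.7778°C.
In kelvin: 937.7778 + 273.15 = 1210.93 K.

1210.93 K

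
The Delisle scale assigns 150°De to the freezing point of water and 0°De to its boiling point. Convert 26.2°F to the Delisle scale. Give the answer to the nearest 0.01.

154.83°De

First in Celsius: (26.2 - 32) × 5/9 = -3.2222°C.
Linearly onto the Delisle scale: 150 + (-3.2222 / 100) × (0 - 150) = 154.83°De.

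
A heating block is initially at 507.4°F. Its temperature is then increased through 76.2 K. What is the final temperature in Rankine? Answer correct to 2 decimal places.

Initial temperature in Celsius: (507.4 - 32) × 5/9 = 264.1111°C.
The 76.2 K change is an interval; Kelvin and Celsius degrees are the same size, so ΔC = +76.2°C.
Final Celsius temperature: 264.1111 + 76.2000 = 340.3111°C.
In Rankine: 340.3111 × 1.8 + 491.67 = 1104.23°R.

1104.23°R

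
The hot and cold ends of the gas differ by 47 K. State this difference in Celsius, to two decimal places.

Kelvin and Celsius degrees are the same size, so the interval is unchanged: 47.00.

47.00°C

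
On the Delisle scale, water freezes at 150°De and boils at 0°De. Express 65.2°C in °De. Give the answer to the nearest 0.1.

Linearly onto the Delisle scale: 150 + (65.2000 / 100) × (0 - 150) = 52.2°De.

52.2°De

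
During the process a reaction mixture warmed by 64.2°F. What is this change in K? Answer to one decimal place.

For a temperature interval the offset drops out; only the factor 5/9 applies.
64.2 × 5/9 = 35.7.

35.7 K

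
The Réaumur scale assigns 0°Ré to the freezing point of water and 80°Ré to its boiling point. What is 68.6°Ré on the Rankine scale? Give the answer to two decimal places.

Linear interpolation between the fixed points: C = (68.6 - 0) × 100 / (80 - 0) = 85.7500°C.
Then 85.7500 × 1.8 + 491.67 = 646.02°R.

646.02°R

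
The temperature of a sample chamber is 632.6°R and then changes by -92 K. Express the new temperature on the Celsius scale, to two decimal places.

-13.71°C

Initial temperature in Celsius: (632.6 - 491.67) × 5/9 = 78.2944°C.
The 92 K change is an interval; Kelvin and Celsius degrees are the same size, so ΔC = -92°C.
Final Celsius temperature: 78.2944 - 92.0000 = -13.7056°C.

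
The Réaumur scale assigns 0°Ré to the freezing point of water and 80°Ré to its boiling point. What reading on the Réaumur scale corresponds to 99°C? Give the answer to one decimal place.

Linearly onto the Réaumur scale: 0 + (99.0000 / 100) × (80 - 0) = 79.2°Ré.

79.2°Ré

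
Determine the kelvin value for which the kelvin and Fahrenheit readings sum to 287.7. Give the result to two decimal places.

Let K be the kelvin reading. The Fahrenheit reading is F = 1.8·K - 459.67.
Require K + F = 287.7: (2.8)·K - 459.67 = 287.7.
K = (287.7 + 459.67) / (2.8) = 266.92.

266.92 K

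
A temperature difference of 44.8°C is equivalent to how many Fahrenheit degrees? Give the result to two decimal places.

80.64°F

An interval of 1°C corresponds to 1.8°F.
44.8 × 1.8 = 80.64.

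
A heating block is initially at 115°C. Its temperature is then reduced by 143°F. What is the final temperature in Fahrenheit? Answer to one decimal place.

The 143°F change is an interval, so only the factor 5/9 applies: -143 × 5/9 = -79.4444°C.
Final Celsius temperature: 115.0000 - 79.4444 = 35.5556°C.
In Fahrenheit: 35.5556 × 1.8 + 32 = 96.0°F.

96.0°F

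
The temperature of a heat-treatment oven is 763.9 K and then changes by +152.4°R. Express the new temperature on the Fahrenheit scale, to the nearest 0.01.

1067.75°F

Initial temperature in Celsius: 763.9 - 273.15 = 490.7500°C.
The 152.4°R change is an interval, so only the factor 5/9 applies: +152.4 × 5/9 = +84.6667°C.
Final Celsius temperature: 490.7500 + 84.6667 = 575.4167°C.
In Fahrenheit: 575.4167 × 1.8 + 32 = 1067.75°F.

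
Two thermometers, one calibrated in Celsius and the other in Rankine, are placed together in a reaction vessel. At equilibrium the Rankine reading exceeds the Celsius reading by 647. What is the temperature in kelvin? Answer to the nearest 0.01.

Let x be the Celsius reading; then the Rankine reading is 1.8·x + 491.67.
(1.8·x + 491.67) - x = 647  ⇒  (0.8)·x = 155.33  ⇒  x = 194.1625°C.
In kelvin: 194.1625 + 273.15 = 467.31 K.

467.31 K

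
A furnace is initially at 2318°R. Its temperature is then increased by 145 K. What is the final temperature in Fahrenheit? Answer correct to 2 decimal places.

Initial temperature in Celsius: (2318 - 491.67) × 5/9 = 1014.6278°C.
The 145 K change is an interval; Kelvin and Celsius degrees are the same size, so ΔC = +145°C.
Final Celsius temperature: 1014.6278 + 145.0000 = 1159.6278°C.
In Fahrenheit: 1159.6278 × 1.8 + 32 = 2119.33°F.

2119.33°F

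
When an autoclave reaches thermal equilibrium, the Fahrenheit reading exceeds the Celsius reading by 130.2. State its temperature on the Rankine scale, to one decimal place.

712.6°R

Let x be the Celsius reading; then the Fahrenheit reading is 1.8·x + 32.
(1.8·x + 32) - x = 130.2  ⇒  (0.8)·x = 98.2  ⇒  x = 122.7500°C.
In Rankine: 122.7500 × 1.8 + 491.67 = 712.6°R.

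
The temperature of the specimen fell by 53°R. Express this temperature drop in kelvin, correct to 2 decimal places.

Only the scale ratio 5/9 matters for a change in temperature.
53 × 5/9 = 29.44.

29.44 K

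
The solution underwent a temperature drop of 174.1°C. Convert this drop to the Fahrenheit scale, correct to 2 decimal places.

An interval of 1°C corresponds to 1.8°F.
174.1 × 1.8 = 313.38.

313.38°F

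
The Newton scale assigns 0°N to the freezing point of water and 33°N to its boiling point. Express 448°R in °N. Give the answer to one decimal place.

-8.0°N

First in Celsius: (448 - 491.67) × 5/9 = -24.2611°C.
Linearly onto the Newton scale: 0 + (-24.2611 / 100) × (33 - 0) = -8.0°N.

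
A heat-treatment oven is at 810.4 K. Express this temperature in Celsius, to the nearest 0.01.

537.25°C

In Celsius: 810.4 - 273.15 = 537.2500°C.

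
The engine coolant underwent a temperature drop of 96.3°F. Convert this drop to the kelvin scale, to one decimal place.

53.5 K

An interval of 1°F corresponds to 5/9 K.
96.3 × 5/9 = 53.5.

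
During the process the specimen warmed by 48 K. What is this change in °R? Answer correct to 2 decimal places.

86.40°R

Only the scale ratio 1.8 matters for a change in temperature.
48 × 1.8 = 86.40.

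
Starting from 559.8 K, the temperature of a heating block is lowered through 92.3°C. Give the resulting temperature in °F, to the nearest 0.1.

Initial temperature in Celsius: 559.8 - 273.15 = 286.6500°C.
Final Celsius temperature: 286.6500 - 92.3000 = 194.3500°C.
In Fahrenheit: 194.3500 × 1.8 + 32 = 381.8°F.

381.8°F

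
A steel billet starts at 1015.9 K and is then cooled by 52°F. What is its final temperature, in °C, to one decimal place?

713.9°C

Initial temperature in Celsius: 1015.9 - 273.15 = 742.7500°C.
The 52°F change is an interval, so only the factor 5/9 applies: -52 × 5/9 = -28.8889°C.
Final Celsius temperature: 742.7500 - 28.8889 = 713.8611°C.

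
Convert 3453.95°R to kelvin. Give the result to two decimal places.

1918.86 K

In Celsius: (3453.95 - 491.67) × 5/9 = 1645.7111°C.
In kelvin: 1645.7111 + 273.15 = 1918.86 K.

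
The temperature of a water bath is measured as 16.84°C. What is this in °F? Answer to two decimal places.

62.31°F

In Fahrenheit: 16.8400 × 1.8 + 32 = 62.31°F.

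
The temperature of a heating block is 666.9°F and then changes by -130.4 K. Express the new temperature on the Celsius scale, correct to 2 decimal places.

Initial temperature in Celsius: (666.9 - 32) × 5/9 = 352.7222°C.
The 130.4 K change is an interval; Kelvin and Celsius degrees are the same size, so ΔC = -130.4°C.
Final Celsius temperature: 352.7222 - 130.4000 = 222.3222°C.

222.32°C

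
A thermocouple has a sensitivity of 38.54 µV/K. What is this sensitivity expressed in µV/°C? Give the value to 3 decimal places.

38.540 µV/°C

Since only a temperature interval is involved, the additive offset between the scales drops out.
A change of 1°C is a change of 1 K, so per °C the value is 38.54 × 1 = 38.540.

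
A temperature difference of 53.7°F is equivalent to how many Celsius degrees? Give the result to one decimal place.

For a temperature interval the offset drops out; only the factor 5/9 applies.
53.7 × 5/9 = 29.8.

29.8°C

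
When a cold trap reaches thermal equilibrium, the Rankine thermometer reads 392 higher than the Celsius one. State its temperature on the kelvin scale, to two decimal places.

Let x be the Celsius reading; then the Rankine reading is 1.8·x + 491.67.
(1.8·x + 491.67) - x = 392  ⇒  (0.8)·x = -99.67  ⇒  x = -124.5875°C.
In kelvin: -124.5875 + 273.15 = 148.56 K.

148.56 K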